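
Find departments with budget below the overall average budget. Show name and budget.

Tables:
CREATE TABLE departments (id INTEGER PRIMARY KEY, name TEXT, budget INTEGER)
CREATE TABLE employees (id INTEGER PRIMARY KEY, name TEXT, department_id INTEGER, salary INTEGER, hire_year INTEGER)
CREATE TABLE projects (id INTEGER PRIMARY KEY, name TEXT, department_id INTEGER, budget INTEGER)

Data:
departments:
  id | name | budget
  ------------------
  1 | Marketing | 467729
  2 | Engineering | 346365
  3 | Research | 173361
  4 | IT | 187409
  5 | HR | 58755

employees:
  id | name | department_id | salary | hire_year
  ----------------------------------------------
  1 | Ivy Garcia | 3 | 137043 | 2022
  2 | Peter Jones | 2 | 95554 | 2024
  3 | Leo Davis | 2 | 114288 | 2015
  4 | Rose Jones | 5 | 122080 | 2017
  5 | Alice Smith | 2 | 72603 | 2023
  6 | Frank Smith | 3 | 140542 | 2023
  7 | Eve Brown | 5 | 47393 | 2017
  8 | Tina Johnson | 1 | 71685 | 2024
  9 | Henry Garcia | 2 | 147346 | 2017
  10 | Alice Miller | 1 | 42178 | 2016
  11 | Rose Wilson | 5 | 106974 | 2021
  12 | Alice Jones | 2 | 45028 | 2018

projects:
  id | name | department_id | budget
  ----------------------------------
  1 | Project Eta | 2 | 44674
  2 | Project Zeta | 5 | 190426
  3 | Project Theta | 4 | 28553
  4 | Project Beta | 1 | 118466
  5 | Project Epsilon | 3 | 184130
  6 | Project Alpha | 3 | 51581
SELECT name, budget FROM departments WHERE budget < (SELECT AVG(budget) FROM departments)

Execution result:
name | budget
Research | 173361
IT | 187409
HR | 58755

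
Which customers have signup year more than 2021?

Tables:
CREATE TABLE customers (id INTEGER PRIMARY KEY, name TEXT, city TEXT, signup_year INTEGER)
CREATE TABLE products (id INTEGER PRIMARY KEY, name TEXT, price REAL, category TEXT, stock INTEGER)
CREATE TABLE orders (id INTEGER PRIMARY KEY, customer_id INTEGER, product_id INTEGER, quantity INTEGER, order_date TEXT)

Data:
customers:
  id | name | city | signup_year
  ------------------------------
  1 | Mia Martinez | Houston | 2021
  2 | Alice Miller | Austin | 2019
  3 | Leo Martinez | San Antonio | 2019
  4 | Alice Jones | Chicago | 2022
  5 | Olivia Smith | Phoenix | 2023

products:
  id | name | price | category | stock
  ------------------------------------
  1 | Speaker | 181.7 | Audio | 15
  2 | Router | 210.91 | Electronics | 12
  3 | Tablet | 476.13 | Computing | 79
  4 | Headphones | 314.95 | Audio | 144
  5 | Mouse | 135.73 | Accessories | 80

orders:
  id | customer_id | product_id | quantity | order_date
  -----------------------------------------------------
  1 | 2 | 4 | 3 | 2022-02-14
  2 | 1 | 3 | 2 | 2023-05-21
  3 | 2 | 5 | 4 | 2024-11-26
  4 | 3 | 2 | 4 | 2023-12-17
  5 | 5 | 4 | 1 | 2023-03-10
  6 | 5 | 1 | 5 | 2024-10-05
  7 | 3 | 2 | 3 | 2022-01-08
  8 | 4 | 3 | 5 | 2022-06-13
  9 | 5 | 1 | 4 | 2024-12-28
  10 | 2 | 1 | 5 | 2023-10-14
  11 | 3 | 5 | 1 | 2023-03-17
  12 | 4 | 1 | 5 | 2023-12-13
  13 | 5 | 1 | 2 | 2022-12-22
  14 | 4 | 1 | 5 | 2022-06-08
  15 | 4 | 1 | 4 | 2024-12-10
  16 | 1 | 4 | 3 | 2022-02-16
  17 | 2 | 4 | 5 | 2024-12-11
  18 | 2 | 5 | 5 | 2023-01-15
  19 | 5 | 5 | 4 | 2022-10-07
SELECT name, signup_year FROM customers WHERE signup_year > 2021

Execution result:
name | signup_year
Alice Jones | 2022
Olivia Smith | 2023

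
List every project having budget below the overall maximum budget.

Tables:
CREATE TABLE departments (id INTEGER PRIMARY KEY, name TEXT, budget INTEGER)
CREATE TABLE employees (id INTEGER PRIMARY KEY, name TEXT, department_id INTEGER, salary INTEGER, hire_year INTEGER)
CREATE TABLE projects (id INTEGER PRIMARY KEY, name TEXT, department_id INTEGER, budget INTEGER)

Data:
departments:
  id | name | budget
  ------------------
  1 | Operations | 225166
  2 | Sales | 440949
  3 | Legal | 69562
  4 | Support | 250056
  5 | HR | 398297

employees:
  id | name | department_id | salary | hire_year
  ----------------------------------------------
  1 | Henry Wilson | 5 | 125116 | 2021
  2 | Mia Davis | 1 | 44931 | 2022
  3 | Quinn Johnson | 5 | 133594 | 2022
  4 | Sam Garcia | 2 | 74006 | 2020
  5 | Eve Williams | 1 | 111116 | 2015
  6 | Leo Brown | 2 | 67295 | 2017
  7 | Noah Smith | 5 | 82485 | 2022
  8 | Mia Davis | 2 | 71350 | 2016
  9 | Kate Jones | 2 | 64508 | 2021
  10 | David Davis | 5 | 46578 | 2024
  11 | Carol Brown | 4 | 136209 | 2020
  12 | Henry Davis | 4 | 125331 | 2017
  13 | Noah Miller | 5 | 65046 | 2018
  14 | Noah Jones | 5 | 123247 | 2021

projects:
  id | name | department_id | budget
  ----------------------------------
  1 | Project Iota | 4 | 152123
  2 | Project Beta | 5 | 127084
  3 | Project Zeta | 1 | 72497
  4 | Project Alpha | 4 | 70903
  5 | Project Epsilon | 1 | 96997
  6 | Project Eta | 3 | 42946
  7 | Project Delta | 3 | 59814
SELECT name, budget FROM projects WHERE budget < (SELECT MAX(budget) FROM projects)

Execution result:
name | budget
Project Beta | 127084
Project Zeta | 72497
Project Alpha | 70903
Project Epsilon | 96997
Project Eta | 42946
Project Delta | 59814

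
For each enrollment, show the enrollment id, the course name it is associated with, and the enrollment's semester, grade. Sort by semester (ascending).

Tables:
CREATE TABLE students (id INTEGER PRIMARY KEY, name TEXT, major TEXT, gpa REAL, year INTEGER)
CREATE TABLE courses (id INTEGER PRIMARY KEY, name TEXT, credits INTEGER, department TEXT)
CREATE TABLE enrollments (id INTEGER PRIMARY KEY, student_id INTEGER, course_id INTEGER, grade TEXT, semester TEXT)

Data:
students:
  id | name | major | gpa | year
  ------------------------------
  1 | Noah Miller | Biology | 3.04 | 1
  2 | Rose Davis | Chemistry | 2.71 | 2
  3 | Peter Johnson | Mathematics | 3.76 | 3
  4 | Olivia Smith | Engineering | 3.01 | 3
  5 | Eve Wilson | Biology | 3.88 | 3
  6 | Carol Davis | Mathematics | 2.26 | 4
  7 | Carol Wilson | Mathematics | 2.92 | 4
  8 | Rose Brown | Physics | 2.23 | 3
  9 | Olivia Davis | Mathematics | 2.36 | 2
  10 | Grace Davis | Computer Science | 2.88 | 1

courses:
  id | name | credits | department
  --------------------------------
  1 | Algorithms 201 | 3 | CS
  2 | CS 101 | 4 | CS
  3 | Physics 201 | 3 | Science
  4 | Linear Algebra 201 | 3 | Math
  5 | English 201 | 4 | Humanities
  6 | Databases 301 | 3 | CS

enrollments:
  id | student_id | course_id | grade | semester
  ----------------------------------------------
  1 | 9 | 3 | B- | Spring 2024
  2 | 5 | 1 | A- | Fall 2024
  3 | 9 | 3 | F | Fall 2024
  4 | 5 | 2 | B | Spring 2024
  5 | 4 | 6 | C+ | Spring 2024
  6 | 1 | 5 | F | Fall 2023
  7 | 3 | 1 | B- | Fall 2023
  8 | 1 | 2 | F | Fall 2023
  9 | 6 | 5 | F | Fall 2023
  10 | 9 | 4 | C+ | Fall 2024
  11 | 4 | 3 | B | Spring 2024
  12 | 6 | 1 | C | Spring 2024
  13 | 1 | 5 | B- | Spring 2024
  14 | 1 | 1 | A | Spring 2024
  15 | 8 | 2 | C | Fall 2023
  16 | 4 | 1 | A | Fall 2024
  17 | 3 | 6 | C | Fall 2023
SELECT c.id, p.name AS course, c.semester, c.grade FROM enrollments c JOIN courses p ON c.course_id = p.id ORDER BY c.semester ASC

Execution result:
id | course | semester | grade
6 | English 201 | Fall 2023 | F
7 | Algorithms 201 | Fall 2023 | B-
8 | CS 101 | Fall 2023 | F
9 | English 201 | Fall 2023 | F
15 | CS 101 | Fall 2023 | C
17 | Databases 301 | Fall 2023 | C
2 | Algorithms 201 | Fall 2024 | A-
3 | Physics 201 | Fall 2024 | F
10 | Linear Algebra 201 | Fall 2024 | C+
16 | Algorithms 201 | Fall 2024 | A
1 | Physics 201 | Spring 2024 | B-
4 | CS 101 | Spring 2024 | B
5 | Databases 301 | Spring 2024 | C+
11 | Physics 201 | Spring 2024 | B
12 | Algorithms 201 | Spring 2024 | C
13 | English 201 | Spring 2024 | B-
14 | Algorithms 201 | Spring 2024 | A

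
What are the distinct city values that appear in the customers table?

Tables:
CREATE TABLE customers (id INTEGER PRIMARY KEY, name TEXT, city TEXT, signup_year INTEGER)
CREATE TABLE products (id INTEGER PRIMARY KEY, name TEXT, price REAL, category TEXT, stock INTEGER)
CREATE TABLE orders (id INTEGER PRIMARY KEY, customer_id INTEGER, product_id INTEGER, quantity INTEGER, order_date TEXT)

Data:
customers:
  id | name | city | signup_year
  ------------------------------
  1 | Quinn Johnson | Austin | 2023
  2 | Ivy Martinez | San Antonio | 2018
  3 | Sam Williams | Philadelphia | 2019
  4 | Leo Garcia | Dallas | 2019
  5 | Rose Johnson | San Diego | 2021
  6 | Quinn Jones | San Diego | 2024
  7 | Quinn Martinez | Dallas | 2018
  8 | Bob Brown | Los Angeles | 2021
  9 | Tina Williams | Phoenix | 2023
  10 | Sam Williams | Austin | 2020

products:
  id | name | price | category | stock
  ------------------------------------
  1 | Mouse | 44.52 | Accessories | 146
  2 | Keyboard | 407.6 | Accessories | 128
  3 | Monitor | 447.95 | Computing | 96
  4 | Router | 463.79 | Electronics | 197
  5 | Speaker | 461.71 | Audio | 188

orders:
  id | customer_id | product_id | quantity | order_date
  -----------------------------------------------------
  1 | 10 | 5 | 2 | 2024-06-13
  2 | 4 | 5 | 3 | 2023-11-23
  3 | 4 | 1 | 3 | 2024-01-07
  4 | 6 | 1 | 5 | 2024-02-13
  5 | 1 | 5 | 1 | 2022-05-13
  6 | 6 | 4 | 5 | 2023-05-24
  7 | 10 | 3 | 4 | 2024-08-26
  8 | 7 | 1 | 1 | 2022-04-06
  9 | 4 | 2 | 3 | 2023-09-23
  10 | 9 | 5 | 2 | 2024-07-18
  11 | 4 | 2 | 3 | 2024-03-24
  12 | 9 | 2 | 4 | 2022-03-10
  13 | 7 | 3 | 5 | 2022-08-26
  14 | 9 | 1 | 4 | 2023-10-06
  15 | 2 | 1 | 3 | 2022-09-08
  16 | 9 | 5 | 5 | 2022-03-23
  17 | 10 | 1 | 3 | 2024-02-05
SELECT DISTINCT city FROM customers

Execution result:
city
Austin
San Antonio
Philadelphia
Dallas
San Diego
Los Angeles
Phoenix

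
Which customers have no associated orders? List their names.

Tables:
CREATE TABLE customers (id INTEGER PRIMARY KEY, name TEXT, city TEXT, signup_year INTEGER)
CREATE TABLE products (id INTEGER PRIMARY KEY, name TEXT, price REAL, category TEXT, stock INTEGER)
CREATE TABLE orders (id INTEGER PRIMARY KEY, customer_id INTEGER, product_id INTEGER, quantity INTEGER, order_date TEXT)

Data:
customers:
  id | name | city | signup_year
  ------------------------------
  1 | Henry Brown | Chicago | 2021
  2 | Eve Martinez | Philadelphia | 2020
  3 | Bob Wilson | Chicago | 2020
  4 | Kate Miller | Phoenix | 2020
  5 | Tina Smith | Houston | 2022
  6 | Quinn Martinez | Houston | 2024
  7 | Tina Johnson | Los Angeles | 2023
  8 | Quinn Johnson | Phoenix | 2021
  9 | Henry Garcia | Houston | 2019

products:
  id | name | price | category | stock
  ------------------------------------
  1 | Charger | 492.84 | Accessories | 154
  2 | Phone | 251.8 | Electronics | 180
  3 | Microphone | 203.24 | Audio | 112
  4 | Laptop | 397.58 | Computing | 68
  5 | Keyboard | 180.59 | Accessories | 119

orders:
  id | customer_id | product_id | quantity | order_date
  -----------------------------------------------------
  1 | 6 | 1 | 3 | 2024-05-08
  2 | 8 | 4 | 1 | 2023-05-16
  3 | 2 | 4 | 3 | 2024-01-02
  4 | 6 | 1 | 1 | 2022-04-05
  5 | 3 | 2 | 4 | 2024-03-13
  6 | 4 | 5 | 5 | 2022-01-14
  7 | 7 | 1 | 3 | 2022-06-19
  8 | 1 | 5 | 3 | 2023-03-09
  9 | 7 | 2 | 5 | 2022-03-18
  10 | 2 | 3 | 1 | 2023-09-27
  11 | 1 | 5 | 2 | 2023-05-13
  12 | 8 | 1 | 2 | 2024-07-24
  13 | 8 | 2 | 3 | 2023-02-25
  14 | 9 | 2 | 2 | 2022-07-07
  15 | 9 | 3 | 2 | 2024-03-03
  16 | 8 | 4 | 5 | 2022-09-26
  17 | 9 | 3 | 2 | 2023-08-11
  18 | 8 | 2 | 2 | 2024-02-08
SELECT p.name FROM customers p LEFT JOIN orders c ON c.customer_id = p.id WHERE c.id IS NULL

Execution result:
Tina Smith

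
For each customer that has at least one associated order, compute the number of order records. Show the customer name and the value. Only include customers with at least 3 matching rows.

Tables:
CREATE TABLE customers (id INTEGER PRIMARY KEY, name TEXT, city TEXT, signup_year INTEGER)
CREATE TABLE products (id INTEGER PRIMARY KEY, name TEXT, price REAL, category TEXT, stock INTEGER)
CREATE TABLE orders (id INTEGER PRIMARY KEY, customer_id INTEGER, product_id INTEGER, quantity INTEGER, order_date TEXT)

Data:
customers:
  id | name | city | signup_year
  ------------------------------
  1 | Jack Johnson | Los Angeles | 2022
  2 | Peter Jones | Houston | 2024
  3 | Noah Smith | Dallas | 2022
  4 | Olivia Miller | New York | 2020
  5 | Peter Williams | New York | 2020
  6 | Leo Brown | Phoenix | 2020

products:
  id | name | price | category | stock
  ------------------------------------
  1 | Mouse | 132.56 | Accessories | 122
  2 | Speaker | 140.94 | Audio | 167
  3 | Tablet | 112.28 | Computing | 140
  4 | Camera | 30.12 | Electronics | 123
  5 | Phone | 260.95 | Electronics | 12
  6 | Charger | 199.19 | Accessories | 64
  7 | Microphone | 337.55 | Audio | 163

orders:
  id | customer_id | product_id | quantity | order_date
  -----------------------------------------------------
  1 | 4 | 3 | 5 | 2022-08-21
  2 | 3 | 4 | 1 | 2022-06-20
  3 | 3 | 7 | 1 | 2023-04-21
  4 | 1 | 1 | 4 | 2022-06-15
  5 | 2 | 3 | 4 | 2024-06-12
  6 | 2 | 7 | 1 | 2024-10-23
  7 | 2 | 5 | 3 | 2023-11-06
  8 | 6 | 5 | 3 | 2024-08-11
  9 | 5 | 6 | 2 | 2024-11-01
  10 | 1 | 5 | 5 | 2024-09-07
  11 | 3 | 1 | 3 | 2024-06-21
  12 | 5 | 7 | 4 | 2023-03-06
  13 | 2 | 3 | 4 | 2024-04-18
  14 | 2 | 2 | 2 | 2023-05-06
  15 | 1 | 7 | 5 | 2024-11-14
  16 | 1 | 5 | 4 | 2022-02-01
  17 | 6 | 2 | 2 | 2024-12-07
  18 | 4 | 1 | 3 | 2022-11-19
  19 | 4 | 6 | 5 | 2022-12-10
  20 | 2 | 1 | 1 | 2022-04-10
SELECT p.name, COUNT(*) AS n FROM orders c JOIN customers p ON c.customer_id = p.id GROUP BY p.id, p.name HAVING COUNT(*) >= 3

Execution result:
name | n
Jack Johnson | 4
Peter Jones | 6
Noah Smith | 3
Olivia Miller | 3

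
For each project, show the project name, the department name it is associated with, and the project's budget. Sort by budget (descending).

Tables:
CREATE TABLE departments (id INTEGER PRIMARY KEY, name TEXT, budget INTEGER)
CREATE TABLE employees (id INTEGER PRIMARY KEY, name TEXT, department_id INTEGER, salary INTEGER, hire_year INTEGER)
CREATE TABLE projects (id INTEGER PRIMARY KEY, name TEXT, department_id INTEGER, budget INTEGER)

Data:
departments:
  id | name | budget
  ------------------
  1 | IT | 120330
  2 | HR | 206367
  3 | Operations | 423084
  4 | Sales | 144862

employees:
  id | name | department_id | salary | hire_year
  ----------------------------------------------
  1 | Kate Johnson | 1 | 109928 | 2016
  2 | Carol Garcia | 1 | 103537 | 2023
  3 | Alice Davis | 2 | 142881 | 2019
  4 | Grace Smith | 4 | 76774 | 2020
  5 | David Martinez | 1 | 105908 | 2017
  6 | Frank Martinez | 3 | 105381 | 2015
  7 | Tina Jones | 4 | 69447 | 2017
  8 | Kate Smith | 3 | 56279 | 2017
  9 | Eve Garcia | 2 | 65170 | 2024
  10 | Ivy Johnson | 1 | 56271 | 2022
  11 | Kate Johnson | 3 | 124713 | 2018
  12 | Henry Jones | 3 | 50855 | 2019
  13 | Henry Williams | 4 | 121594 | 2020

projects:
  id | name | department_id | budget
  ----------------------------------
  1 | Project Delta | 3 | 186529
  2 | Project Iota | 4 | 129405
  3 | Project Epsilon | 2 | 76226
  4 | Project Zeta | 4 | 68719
SELECT c.name, p.name AS department, c.budget FROM projects c JOIN departments p ON c.department_id = p.id ORDER BY c.budget DESC

Execution result:
name | department | budget
Project Delta | Operations | 186529
Project Iota | Sales | 129405
Project Epsilon | HR | 76226
Project Zeta | Sales | 68719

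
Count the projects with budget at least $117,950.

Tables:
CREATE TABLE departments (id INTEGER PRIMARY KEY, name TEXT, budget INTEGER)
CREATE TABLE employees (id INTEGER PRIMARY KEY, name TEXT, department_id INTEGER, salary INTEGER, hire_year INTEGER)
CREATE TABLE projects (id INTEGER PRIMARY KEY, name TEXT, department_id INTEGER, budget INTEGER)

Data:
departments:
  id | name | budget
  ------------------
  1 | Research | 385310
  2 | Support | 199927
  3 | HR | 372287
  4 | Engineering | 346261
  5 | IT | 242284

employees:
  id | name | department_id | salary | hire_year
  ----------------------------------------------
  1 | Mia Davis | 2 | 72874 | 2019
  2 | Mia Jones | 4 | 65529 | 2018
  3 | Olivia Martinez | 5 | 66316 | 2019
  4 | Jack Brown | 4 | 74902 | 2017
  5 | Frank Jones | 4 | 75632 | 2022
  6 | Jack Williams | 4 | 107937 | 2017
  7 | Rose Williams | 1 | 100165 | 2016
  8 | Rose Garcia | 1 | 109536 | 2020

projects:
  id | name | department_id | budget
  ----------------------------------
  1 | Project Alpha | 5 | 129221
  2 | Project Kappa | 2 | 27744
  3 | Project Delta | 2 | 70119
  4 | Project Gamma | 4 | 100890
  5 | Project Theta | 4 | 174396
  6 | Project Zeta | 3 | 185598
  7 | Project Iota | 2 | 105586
SELECT COUNT(*) FROM projects WHERE budget >= 117950

Execution result:
3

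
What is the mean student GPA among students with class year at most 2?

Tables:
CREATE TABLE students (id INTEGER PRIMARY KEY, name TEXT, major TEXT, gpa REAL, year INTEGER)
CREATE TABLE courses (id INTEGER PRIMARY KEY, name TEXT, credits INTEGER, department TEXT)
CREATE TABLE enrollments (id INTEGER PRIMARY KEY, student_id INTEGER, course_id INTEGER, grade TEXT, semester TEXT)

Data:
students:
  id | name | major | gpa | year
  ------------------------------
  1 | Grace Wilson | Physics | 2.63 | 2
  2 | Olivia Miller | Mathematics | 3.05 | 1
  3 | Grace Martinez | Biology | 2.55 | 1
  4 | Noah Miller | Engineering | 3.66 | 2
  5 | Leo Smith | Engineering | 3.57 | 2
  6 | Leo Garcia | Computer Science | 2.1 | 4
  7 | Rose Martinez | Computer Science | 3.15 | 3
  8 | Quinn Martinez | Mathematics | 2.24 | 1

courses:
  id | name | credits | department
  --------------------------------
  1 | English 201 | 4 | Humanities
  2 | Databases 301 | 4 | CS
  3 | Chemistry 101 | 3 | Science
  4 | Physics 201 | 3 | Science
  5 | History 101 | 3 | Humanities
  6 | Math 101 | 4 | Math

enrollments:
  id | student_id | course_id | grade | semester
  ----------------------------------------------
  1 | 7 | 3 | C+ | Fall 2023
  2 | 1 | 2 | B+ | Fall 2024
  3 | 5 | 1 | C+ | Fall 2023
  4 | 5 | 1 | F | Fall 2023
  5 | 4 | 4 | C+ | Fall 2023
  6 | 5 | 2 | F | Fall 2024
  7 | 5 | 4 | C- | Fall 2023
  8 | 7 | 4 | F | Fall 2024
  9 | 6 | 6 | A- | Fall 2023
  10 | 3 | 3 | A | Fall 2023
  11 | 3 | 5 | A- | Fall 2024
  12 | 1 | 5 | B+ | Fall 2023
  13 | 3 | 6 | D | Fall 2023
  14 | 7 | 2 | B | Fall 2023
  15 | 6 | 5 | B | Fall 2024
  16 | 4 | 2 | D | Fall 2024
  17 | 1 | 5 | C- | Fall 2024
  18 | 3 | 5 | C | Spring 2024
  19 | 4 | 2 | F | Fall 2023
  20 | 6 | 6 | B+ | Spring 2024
SELECT AVG(gpa) FROM students WHERE year <= 2

Execution result:
2.95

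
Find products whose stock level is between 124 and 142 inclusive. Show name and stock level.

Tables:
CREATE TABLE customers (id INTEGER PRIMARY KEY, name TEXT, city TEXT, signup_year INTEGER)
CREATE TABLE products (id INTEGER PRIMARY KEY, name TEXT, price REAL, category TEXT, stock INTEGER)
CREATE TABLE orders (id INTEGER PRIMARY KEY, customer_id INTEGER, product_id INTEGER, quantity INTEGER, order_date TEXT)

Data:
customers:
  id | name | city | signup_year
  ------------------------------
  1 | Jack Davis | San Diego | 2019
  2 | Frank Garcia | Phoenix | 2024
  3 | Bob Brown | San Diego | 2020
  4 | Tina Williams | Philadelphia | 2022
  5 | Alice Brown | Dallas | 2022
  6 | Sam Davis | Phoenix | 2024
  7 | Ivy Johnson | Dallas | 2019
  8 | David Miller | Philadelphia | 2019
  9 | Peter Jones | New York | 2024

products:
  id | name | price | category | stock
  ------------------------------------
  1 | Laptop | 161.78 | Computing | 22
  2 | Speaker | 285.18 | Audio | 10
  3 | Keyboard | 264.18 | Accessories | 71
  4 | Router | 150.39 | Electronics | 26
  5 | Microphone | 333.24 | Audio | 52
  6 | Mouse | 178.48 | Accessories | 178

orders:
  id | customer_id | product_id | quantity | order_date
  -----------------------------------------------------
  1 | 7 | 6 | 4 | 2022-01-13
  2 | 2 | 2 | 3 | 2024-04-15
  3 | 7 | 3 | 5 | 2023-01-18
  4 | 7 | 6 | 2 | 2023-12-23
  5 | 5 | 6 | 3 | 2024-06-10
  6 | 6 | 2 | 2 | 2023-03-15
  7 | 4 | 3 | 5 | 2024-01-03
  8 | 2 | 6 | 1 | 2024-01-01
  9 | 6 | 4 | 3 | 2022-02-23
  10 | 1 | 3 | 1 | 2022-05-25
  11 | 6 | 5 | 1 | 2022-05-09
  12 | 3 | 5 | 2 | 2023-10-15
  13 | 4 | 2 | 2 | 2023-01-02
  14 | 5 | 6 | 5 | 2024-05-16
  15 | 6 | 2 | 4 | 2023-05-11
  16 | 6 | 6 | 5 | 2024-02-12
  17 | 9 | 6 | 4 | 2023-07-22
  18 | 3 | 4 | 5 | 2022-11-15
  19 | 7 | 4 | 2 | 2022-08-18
SELECT name, stock FROM products WHERE stock BETWEEN 124 AND 142

Execution result:
(no rows)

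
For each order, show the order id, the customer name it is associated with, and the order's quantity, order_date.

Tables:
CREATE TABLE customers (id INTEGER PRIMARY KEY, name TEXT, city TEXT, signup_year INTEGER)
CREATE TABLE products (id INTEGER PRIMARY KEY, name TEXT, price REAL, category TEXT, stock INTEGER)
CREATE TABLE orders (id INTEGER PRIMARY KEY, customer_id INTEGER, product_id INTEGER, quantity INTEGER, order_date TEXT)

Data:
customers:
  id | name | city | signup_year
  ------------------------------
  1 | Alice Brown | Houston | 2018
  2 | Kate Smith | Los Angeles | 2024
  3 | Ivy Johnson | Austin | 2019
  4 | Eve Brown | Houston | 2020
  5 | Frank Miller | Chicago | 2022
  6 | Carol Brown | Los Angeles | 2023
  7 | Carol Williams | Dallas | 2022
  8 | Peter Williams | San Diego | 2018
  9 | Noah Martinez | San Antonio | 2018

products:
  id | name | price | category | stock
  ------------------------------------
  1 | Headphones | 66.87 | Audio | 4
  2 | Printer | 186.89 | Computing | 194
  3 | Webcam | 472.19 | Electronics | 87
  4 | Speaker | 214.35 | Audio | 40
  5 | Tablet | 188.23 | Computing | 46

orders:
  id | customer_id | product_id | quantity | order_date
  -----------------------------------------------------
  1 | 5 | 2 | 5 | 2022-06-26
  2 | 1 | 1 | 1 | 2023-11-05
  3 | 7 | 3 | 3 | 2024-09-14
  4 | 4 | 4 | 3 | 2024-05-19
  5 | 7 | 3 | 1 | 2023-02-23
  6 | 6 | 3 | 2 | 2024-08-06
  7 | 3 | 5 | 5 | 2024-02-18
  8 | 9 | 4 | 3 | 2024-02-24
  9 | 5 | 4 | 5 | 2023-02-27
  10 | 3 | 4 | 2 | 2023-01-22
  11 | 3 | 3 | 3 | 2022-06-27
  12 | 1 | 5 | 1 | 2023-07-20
SELECT c.id, p.name AS customer, c.quantity, c.order_date FROM orders c JOIN customers p ON c.customer_id = p.id

Execution result:
id | customer | quantity | order_date
1 | Frank Miller | 5 | 2022-06-26
2 | Alice Brown | 1 | 2023-11-05
3 | Carol Williams | 3 | 2024-09-14
4 | Eve Brown | 3 | 2024-05-19
5 | Carol Williams | 1 | 2023-02-23
6 | Carol Brown | 2 | 2024-08-06
7 | Ivy Johnson | 5 | 2024-02-18
8 | Noah Martinez | 3 | 2024-02-24
9 | Frank Miller | 5 | 2023-02-27
10 | Ivy Johnson | 2 | 2023-01-22
11 | Ivy Johnson | 3 | 2022-06-27
12 | Alice Brown | 1 | 2023-07-20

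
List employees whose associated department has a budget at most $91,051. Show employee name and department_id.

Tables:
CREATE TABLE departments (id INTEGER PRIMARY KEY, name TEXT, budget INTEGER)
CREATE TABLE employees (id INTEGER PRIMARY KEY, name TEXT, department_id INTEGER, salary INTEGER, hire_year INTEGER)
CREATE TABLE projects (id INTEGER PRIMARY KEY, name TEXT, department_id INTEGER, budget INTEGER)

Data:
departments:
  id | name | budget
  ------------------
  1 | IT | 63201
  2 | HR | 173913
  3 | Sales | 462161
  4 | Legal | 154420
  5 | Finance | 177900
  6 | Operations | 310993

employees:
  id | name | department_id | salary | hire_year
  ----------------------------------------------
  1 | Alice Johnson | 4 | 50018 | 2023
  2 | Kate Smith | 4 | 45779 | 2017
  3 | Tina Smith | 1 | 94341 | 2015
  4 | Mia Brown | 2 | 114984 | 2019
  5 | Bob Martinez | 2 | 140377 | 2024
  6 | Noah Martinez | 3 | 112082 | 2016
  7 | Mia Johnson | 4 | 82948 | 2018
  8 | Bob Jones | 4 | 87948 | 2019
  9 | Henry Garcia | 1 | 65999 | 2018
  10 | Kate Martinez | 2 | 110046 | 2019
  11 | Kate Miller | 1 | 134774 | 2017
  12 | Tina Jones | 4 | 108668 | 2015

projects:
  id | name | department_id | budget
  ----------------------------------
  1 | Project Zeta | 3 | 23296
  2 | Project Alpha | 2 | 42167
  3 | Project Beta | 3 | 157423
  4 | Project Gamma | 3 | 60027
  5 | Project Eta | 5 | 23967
SELECT name, department_id FROM employees WHERE department_id IN (SELECT id FROM departments WHERE budget <= 91051)

Execution result:
name | department_id
Tina Smith | 1
Henry Garcia | 1
Kate Miller | 1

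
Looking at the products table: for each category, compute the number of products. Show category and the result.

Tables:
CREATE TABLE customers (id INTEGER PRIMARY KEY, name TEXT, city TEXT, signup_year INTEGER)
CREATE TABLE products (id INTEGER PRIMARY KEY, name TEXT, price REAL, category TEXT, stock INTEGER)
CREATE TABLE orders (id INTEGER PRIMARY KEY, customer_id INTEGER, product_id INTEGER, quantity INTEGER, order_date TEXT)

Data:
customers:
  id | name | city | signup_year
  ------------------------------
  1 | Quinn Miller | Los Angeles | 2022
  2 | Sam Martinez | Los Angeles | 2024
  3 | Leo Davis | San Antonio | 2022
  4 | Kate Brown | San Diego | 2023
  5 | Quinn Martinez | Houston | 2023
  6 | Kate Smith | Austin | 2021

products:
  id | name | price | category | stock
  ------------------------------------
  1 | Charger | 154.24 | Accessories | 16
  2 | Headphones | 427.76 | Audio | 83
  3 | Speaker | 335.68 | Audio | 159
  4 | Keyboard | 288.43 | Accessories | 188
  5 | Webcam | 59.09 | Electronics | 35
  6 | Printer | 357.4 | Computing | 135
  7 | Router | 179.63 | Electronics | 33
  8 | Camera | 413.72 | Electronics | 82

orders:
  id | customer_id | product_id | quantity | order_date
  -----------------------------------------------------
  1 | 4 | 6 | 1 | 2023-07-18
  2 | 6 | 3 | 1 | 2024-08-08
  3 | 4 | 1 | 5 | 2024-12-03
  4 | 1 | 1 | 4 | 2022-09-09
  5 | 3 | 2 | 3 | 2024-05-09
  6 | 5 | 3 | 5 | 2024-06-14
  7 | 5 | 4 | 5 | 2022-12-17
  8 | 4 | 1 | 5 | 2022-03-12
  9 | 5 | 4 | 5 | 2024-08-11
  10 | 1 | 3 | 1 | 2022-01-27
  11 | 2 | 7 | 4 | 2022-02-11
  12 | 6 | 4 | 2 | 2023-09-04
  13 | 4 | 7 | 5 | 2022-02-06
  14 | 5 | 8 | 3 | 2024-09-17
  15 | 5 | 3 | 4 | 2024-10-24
SELECT category, COUNT(*) AS n FROM products GROUP BY category

Execution result:
category | n
Accessories | 2
Audio | 2
Computing | 1
Electronics | 3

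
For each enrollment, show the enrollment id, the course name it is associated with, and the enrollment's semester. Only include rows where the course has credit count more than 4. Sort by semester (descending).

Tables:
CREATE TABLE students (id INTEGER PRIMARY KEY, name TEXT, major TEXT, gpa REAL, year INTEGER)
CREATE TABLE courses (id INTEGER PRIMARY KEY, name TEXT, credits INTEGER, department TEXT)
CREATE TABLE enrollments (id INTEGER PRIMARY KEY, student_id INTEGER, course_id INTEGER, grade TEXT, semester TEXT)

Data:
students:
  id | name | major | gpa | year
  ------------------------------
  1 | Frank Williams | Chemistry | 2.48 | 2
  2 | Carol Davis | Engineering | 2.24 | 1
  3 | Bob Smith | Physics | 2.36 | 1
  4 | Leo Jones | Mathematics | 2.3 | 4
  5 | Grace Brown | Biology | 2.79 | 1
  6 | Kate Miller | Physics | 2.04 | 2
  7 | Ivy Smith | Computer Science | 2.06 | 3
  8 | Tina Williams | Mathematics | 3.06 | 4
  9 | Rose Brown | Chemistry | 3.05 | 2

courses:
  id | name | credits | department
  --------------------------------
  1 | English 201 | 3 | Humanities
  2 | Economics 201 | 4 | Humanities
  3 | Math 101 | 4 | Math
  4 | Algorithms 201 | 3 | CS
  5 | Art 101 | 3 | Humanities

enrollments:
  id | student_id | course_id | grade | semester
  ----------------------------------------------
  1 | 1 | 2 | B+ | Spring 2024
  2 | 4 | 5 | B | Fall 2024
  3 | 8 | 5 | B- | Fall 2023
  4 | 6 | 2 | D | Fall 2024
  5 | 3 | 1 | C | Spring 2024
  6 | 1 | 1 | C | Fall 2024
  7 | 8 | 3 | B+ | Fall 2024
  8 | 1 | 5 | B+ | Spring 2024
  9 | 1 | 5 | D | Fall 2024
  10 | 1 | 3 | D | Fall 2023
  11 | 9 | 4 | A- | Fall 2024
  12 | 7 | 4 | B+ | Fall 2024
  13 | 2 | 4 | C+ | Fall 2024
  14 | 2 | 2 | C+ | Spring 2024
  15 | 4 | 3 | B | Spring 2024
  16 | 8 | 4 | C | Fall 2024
SELECT c.id, p.name AS course, c.semester FROM enrollments c JOIN courses p ON c.course_id = p.id WHERE p.credits > 4 ORDER BY c.semester DESC

Execution result:
(no rows)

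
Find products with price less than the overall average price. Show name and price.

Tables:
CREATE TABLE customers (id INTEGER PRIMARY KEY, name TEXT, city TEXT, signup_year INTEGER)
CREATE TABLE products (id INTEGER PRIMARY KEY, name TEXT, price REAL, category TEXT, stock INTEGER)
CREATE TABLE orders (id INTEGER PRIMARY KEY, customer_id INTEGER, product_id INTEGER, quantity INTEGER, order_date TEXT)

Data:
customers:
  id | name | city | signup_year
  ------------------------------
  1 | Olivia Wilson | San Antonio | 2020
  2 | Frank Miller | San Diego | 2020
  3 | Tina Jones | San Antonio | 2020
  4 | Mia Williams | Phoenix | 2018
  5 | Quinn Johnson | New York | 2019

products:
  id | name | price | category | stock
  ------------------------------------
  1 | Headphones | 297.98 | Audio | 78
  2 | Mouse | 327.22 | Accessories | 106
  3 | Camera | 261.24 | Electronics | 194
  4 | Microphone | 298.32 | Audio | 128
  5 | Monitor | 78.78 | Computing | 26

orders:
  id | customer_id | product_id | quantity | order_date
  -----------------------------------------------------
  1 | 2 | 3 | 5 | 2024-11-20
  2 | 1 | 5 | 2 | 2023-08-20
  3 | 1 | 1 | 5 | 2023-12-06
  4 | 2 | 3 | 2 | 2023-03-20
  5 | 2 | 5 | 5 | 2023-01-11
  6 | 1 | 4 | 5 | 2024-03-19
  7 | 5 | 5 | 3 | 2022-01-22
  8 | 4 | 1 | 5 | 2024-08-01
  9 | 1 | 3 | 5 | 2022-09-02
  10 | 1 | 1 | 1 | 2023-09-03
SELECT name, price FROM products WHERE price < (SELECT AVG(price) FROM products)

Execution result:
name | price
Monitor | 78.78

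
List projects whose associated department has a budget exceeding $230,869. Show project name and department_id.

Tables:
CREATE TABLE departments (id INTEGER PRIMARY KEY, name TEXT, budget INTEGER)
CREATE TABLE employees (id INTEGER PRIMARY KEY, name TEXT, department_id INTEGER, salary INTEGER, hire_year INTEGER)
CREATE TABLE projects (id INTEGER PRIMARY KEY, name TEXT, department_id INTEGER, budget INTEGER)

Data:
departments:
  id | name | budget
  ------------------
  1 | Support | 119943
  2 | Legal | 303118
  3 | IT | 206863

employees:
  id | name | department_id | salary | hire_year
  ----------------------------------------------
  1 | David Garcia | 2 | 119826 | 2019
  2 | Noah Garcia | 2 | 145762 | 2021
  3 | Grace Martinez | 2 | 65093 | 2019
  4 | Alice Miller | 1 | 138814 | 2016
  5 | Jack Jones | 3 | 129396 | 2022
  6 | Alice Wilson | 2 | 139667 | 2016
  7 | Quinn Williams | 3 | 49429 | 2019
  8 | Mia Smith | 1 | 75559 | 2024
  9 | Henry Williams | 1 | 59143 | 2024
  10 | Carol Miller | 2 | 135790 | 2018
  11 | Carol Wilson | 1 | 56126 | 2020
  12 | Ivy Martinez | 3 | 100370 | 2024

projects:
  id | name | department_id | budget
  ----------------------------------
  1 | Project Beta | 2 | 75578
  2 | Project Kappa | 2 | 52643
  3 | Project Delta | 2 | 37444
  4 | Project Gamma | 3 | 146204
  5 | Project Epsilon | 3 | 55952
SELECT name, department_id FROM projects WHERE department_id IN (SELECT id FROM departments WHERE budget > 230869)

Execution result:
name | department_id
Project Beta | 2
Project Kappa | 2
Project Delta | 2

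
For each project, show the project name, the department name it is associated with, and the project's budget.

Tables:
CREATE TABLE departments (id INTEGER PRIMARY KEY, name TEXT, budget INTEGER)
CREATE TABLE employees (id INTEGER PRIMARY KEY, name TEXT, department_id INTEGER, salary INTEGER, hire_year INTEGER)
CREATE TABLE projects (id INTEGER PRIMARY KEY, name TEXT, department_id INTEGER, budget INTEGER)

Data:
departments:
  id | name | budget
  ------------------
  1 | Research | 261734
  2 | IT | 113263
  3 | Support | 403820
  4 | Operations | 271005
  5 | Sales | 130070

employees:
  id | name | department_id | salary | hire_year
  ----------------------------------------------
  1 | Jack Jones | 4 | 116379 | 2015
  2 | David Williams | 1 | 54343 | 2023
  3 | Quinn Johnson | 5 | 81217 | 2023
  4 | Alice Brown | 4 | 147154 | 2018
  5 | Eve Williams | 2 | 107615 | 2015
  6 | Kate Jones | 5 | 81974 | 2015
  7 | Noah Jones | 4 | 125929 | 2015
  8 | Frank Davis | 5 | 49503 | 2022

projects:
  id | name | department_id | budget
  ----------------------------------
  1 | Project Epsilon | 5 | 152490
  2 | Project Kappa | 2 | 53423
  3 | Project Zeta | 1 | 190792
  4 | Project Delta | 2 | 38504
SELECT c.name, p.name AS department, c.budget FROM projects c JOIN departments p ON c.department_id = p.id

Execution result:
name | department | budget
Project Epsilon | Sales | 152490
Project Kappa | IT | 53423
Project Zeta | Research | 190792
Project Delta | IT | 38504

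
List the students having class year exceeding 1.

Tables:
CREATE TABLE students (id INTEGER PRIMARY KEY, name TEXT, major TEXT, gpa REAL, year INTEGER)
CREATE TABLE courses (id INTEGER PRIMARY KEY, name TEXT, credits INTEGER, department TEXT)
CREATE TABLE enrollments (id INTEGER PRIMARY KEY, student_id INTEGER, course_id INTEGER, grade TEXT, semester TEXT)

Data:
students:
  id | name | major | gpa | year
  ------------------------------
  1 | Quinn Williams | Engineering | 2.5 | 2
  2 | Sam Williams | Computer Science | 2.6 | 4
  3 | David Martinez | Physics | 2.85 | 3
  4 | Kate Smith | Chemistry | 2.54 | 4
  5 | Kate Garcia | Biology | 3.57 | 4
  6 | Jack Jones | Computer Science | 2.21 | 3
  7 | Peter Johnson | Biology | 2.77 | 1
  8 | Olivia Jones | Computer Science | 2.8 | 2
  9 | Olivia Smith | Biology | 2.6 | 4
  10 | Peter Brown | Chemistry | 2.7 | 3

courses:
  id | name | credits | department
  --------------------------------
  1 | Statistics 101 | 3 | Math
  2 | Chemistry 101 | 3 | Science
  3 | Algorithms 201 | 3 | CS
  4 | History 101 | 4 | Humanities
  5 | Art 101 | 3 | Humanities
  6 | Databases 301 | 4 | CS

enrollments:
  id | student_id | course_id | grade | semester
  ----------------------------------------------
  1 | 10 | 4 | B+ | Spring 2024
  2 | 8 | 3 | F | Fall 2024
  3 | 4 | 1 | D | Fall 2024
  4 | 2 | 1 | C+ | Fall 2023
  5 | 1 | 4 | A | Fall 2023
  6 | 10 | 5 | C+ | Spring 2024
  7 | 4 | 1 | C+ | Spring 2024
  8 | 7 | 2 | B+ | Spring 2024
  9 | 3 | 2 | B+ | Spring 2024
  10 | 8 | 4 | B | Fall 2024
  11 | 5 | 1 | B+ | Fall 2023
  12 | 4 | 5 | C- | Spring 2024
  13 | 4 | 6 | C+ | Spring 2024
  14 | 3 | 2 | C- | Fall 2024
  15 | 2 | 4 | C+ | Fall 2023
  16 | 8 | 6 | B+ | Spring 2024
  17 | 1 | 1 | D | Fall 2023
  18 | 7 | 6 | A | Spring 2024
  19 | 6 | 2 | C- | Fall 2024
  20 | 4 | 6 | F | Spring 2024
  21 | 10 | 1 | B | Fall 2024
SELECT name, year FROM students WHERE year > 1

Execution result:
name | year
Quinn Williams | 2
Sam Williams | 4
David Martinez | 3
Kate Smith | 4
Kate Garcia | 4
Jack Jones | 3
Olivia Jones | 2
Olivia Smith | 4
Peter Brown | 3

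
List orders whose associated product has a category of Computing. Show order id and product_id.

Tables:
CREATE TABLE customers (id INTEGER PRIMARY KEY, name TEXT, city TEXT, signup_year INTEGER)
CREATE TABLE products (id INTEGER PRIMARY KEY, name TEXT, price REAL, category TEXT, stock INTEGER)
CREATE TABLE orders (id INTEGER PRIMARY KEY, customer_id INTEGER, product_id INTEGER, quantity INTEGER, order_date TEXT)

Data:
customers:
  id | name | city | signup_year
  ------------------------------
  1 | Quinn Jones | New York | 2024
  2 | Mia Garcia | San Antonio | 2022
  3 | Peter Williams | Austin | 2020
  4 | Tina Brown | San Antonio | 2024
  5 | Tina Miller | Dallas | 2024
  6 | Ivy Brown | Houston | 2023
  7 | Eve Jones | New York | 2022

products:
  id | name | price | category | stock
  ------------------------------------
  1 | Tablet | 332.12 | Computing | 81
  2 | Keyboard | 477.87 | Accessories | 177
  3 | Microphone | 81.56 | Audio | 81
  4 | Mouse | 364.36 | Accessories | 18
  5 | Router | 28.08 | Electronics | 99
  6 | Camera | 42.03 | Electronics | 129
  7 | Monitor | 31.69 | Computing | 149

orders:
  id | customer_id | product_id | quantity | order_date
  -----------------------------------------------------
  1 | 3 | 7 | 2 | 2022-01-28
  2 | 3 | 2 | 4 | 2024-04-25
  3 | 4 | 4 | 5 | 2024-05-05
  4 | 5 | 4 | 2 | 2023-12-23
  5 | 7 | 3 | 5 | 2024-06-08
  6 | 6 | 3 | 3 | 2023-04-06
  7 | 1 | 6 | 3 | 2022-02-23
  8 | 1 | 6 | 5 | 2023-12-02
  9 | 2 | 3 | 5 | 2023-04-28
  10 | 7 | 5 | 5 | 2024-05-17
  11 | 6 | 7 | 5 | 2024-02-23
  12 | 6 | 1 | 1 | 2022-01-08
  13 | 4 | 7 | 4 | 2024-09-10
SELECT id, product_id FROM orders WHERE product_id IN (SELECT id FROM products WHERE category = 'Computing')

Execution result:
id | product_id
1 | 7
11 | 7
12 | 1
13 | 7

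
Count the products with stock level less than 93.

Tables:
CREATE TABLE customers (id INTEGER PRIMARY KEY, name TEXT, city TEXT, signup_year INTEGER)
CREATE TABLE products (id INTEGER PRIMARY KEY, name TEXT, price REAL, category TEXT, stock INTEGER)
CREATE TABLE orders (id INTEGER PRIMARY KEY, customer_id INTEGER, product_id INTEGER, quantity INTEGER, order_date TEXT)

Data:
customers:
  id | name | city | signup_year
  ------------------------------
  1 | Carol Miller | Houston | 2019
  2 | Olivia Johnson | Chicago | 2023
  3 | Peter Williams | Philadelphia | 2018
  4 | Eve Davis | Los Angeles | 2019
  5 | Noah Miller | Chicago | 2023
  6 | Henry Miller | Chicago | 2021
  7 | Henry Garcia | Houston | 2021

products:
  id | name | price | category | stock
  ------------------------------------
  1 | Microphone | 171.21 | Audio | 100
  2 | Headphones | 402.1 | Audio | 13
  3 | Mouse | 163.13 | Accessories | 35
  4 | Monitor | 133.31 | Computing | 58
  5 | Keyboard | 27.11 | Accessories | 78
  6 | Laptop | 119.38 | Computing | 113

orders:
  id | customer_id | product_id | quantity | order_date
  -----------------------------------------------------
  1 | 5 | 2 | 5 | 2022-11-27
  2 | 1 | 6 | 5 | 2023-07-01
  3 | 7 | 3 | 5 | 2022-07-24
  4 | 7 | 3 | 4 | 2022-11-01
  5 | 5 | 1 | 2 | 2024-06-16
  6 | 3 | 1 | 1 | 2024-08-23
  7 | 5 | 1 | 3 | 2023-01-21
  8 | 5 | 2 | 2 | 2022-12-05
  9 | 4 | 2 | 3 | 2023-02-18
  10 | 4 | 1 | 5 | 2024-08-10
SELECT COUNT(*) FROM products WHERE stock < 93

Execution result:
4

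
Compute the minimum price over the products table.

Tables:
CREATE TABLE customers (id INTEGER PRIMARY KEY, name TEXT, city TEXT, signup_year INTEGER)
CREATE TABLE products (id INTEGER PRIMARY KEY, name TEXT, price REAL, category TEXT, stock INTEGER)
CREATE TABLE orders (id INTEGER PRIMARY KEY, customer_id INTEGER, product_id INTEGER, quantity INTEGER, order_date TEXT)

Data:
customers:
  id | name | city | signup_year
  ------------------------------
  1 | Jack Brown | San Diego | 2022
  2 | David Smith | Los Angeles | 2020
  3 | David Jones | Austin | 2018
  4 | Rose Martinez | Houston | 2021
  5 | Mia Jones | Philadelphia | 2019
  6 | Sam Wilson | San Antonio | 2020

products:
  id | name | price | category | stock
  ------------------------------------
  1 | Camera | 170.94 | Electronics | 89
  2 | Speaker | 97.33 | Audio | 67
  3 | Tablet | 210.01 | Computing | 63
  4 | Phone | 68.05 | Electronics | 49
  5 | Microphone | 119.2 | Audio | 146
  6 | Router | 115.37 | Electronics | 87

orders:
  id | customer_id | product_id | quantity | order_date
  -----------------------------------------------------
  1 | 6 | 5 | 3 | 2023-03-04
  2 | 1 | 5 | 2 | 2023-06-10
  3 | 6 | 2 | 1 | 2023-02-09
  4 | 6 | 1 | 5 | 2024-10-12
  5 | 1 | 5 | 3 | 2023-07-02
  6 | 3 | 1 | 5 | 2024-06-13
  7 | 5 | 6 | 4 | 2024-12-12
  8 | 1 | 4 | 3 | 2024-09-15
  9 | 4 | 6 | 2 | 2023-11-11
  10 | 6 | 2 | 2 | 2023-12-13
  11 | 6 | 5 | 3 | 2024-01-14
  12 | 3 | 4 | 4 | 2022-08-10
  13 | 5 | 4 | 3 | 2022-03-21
SELECT MIN(price) FROM products

Execution result:
68.05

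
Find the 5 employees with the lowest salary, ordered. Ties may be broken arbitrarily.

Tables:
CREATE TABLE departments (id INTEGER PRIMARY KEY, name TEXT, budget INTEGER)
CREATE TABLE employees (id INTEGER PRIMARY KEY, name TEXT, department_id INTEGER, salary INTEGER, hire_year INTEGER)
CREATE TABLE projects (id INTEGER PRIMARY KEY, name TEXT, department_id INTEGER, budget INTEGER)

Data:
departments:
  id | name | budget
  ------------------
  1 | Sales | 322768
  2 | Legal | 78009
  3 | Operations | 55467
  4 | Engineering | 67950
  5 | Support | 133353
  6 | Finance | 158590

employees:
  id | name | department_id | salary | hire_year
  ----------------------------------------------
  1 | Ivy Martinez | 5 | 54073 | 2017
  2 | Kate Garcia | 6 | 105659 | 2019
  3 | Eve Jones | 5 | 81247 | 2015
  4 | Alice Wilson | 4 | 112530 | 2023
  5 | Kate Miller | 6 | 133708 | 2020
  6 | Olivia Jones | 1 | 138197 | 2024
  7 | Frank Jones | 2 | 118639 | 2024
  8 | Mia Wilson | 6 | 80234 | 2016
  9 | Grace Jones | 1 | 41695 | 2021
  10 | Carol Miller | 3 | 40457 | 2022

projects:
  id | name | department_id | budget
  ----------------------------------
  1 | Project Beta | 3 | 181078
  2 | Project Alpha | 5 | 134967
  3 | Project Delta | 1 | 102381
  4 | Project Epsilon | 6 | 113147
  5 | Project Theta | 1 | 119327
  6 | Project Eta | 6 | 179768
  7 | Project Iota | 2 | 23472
SELECT name, salary FROM employees ORDER BY salary ASC LIMIT 5

Execution result:
name | salary
Carol Miller | 40457
Grace Jones | 41695
Ivy Martinez | 54073
Mia Wilson | 80234
Eve Jones | 81247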